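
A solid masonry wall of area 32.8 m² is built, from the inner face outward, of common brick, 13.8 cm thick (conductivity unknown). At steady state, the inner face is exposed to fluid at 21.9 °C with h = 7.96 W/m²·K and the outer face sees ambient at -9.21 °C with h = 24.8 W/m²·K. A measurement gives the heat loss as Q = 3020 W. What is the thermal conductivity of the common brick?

k = 0.803 W/m·K

ΣR = ΔT/Q = |21.9 − -9.21|/3020 = 0.01030 K/W
Known resistances:
  R_conv,in = 1/(hA) = 1/(7.96·32.8) = 0.003830 K/W
  R_conv,out = 1/(hA) = 1/(24.8·32.8) = 0.001229 K/W
R_common brick = ΣR − ΣR_known = 0.01030 − 0.005059 = 0.005241 K/W
L/(kA) = 0.005241 ⇒ k = 0.138/(0.005241·32.8) = 0.803 W/m·K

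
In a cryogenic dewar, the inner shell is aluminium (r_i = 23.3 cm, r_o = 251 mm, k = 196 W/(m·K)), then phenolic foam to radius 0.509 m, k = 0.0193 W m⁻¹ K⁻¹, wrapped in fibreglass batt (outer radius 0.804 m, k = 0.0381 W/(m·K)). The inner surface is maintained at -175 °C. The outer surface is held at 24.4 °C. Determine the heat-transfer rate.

Q = 20.3 W

Series thermal resistances, inner to outer:
  R_aluminium = (1/0.233 − 1/0.251)/(4πk) = 0.3078/(4π·196) = 1.250×10^-4 K/W
  R_phenolic foam = (1/0.251 − 1/0.509)/(4πk) = 2.019/(4π·0.0193) = 8.326 K/W
  R_fibreglass batt = (1/0.509 − 1/0.804)/(4πk) = 0.7209/(4π·0.0381) = 1.506 K/W
ΣR = 1.250×10^-4 + 8.326 + 1.506 = 9.832 K/W
Q = ΔT/ΣR = (-175 °C − 24.4 °C)/9.832 = -20.3 W
(Negative Q ⇒ heat flows inward; heat gain = 20.3 W.)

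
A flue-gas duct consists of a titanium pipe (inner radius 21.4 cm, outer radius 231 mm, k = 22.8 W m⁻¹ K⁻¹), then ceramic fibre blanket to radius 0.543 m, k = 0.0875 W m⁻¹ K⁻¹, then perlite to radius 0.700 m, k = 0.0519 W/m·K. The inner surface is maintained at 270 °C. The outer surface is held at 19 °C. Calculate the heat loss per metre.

Q' = 108 W/m

Resistance network (inner→outer):
  R'_titanium = ln(0.231/0.214)/(2πk) = 0.07644/(2π·22.8) = 5.336×10^-4 m·K/W
  R'_ceramic fibre blanket = ln(0.543/0.231)/(2πk) = 0.8547/(2π·0.0875) = 1.555 m·K/W
  R'_perlite = ln(0.700/0.543)/(2πk) = 0.2540/(2π·0.0519) = 0.7788 m·K/W
ΣR = 5.336×10^-4 + 1.555 + 0.7788 = 2.334 m·K/W
Q' = ΔT/ΣR = (270 °C − 19 °C)/2.334 = 108 W/m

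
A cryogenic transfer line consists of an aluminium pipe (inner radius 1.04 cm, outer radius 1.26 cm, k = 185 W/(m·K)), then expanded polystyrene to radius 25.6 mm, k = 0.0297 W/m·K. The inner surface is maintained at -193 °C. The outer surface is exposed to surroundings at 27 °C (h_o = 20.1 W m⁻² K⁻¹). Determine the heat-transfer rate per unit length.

Treat each layer as a resistance in series:
  R'_aluminium = ln(0.0126/0.0104)/(2πk) = 0.1919/(2π·185) = 1.651×10^-4 m·K/W
  R'_expanded polystyrene = ln(0.0256/0.0126)/(2πk) = 0.7089/(2π·0.0297) = 3.799 m·K/W
  R'_conv,out = 1/(2πr h) = 1/(2π·0.0256·20.1) = 0.3093 m·K/W
ΣR = 1.651×10^-4 + 3.799 + 0.3093 = 4.108 m·K/W
Q' = ΔT/ΣR = (-193 °C − 27 °C)/4.108 = -53.6 W/m
(Negative Q' ⇒ heat flows inward; heat gain = 53.6 W/m.)

Q' = 53.6 W/m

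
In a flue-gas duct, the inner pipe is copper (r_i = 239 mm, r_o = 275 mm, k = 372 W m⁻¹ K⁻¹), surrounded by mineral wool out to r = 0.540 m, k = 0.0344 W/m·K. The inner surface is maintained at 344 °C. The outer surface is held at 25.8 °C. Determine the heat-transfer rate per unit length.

Q' = 102 W/m

Series thermal resistances, inner to outer:
  R'_copper = ln(0.275/0.239)/(2πk) = 0.1403/(2π·372) = 6.003×10^-5 m·K/W
  R'_mineral wool = ln(0.540/0.275)/(2πk) = 0.6748/(2π·0.0344) = 3.122 m·K/W
ΣR = 6.003×10^-5 + 3.122 = 3.122 m·K/W
Q' = ΔT/ΣR = (344 °C − 25.8 °C)/3.122 = 102 W/m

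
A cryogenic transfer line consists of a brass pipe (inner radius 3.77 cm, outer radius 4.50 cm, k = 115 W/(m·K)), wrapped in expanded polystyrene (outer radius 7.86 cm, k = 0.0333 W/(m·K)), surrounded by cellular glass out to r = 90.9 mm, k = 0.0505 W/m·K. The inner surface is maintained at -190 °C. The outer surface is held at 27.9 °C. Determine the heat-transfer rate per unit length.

Q' = 69.8 W/m

Series thermal resistances, inner to outer:
  R'_brass = ln(0.0450/0.0377)/(2πk) = 0.1770/(2π·115) = 2.450×10^-4 m·K/W
  R'_expanded polystyrene = ln(0.0786/0.0450)/(2πk) = 0.5577/(2π·0.0333) = 2.666 m·K/W
  R'_cellular glass = ln(0.0909/0.0786)/(2πk) = 0.1454/(2π·0.0505) = 0.4582 m·K/W
ΣR = 2.450×10^-4 + 2.666 + 0.4582 = 3.124 m·K/W
Q' = ΔT/ΣR = (-190 °C − 27.9 °C)/3.124 = -69.8 W/m
(Negative Q' ⇒ heat flows inward; heat gain = 69.8 W/m.)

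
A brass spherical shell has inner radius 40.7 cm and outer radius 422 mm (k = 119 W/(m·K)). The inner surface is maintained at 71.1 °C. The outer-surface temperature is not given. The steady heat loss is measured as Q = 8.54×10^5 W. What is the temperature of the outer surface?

T_out = 21.2 °C

Sum the resistances:
  R_brass = (1/0.407 − 1/0.422)/(4πk) = 0.08733/(4π·119) = 5.840×10^-5 K/W
ΣR = 5.840×10^-5 K/W
ΔT = Q·ΣR = 8.54×10^5 × 5.840×10^-5 = 49.87 K
Heat flows outward, so T_out = T_in − ΔT = 71.1 − 49.87 = 21.2 °C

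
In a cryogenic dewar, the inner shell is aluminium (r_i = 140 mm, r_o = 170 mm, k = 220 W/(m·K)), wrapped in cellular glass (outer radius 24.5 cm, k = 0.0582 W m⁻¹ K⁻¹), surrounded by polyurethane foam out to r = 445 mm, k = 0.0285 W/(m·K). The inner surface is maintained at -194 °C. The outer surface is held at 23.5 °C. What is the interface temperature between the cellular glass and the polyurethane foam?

T = -123 °C

Series thermal resistances, inner to outer:
  R_aluminium = (1/0.140 − 1/0.170)/(4πk) = 1.261/(4π·220) = 4.559×10^-4 K/W
  R_cellular glass = (1/0.170 − 1/0.245)/(4πk) = 1.801/(4π·0.0582) = 2.462 K/W
  R_polyurethane foam = (1/0.245 − 1/0.445)/(4πk) = 1.834/(4π·0.0285) = 5.122 K/W
ΣR = 4.559×10^-4 + 2.462 + 5.122 = 7.584 K/W
Q = ΔT/ΣR = (-194 °C − 23.5 °C)/7.584 = -28.68 W
From the inner boundary to the cellular glass/polyurethane foam interface, ΣR_partial = 2.462 K/W.
T_interface = T_in − Q·ΣR_partial = -194 °C − (-28.68)(2.462) = -123 °C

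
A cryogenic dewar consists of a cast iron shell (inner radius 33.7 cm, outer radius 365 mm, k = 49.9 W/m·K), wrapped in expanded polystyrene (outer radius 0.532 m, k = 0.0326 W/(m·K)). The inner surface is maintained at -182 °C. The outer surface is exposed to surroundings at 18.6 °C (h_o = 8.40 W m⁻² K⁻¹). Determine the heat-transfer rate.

Q = 94.0 W

Resistance network (inner→outer):
  R_cast iron = (1/0.337 − 1/0.365)/(4πk) = 0.2276/(4π·49.9) = 3.630×10^-4 K/W
  R_expanded polystyrene = (1/0.365 − 1/0.532)/(4πk) = 0.8600/(4π·0.0326) = 2.099 K/W
  R_conv,out = 1/(4πr²h) = 1/(4π·0.532²·8.40) = 0.03347 K/W
ΣR = 3.630×10^-4 + 2.099 + 0.03347 = 2.133 K/W
Q = ΔT/ΣR = (-182 °C − 18.6 °C)/2.133 = -94.0 W
(Negative Q ⇒ heat flows inward; heat gain = 94.0 W.)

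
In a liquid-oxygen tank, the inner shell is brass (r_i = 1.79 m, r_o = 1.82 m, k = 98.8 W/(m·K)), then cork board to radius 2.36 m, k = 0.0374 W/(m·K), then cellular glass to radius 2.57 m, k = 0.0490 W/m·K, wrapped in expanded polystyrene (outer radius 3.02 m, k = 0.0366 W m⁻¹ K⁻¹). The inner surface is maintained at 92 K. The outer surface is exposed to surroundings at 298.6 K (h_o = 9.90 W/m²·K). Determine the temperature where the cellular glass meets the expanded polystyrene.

Treat each layer as a resistance in series:
  R_brass = (1/1.79 − 1/1.82)/(4πk) = 0.009209/(4π·98.8) = 7.417×10^-6 K/W
  R_cork board = (1/1.82 − 1/2.36)/(4πk) = 0.1257/(4π·0.0374) = 0.2675 K/W
  R_cellular glass = (1/2.36 − 1/2.57)/(4πk) = 0.03462/(4π·0.0490) = 0.05623 K/W
  R_expanded polystyrene = (1/2.57 − 1/3.02)/(4πk) = 0.05798/(4π·0.0366) = 0.1261 K/W
  R_conv,out = 1/(4πr²h) = 1/(4π·3.02²·9.90) = 8.813×10^-4 K/W
ΣR = 7.417×10^-6 + 0.2675 + 0.05623 + 0.1261 + 8.813×10^-4 = 0.4507 K/W
Q = ΔT/ΣR = (92 K − 298.6 K)/0.4507 = -458.4 W
From the inner boundary to the cellular glass/expanded polystyrene interface, ΣR_partial = 0.3237 K/W.
T_interface = T_in − Q·ΣR_partial = 92 K − (-458.4)(0.3237) = 240.4 K

T = 240.4 K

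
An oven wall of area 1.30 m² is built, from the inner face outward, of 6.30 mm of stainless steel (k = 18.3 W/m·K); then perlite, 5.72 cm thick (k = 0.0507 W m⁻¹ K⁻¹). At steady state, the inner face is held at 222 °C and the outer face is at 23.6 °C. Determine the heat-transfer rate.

Resistance network (inner→outer):
  R_stainless steel = L/(kA) = 0.00630/(18.3·1.30) = 2.648×10^-4 K/W
  R_perlite = L/(kA) = 0.0572/(0.0507·1.30) = 0.8679 K/W
ΣR = 2.648×10^-4 + 0.8679 = 0.8682 K/W
Q = ΔT/ΣR = (222 °C − 23.6 °C)/0.8682 = 229 W

Q = 229 W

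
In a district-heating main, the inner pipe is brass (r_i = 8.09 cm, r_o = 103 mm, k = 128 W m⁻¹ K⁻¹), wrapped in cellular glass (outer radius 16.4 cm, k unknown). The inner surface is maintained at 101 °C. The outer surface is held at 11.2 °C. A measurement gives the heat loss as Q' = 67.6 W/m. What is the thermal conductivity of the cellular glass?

ΣR = ΔT/Q' = |101 − 11.2|/67.6 = 1.328 m·K/W
Known resistances:
  R'_brass = ln(0.103/0.0809)/(2πk) = 0.2415/(2π·128) = 3.003×10^-4 m·K/W
R_cellular glass = ΣR − ΣR_known = 1.328 − 3.003×10^-4 = 1.328 m·K/W
ln(r₂/r₁)/(2πk) = 1.328 ⇒ k = 0.4651/(2π·1.328) = 0.0557 W/m·K

k = 0.0557 W/m·K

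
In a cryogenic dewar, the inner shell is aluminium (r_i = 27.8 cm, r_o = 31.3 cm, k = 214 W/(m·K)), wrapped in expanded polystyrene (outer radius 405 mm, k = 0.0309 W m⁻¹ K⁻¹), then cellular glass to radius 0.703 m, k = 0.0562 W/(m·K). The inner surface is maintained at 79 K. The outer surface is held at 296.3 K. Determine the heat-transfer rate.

Q = 64.8 W

Resistance network (inner→outer):
  R_aluminium = (1/0.278 − 1/0.313)/(4πk) = 0.4022/(4π·214) = 1.496×10^-4 K/W
  R_expanded polystyrene = (1/0.313 − 1/0.405)/(4πk) = 0.7258/(4π·0.0309) = 1.869 K/W
  R_cellular glass = (1/0.405 − 1/0.703)/(4πk) = 1.047/(4π·0.0562) = 1.482 K/W
ΣR = 1.496×10^-4 + 1.869 + 1.482 = 3.351 K/W
Q = ΔT/ΣR = (79 K − 296.3 K)/3.351 = -64.8 W
(Negative Q ⇒ heat flows inward; heat gain = 64.8 W.)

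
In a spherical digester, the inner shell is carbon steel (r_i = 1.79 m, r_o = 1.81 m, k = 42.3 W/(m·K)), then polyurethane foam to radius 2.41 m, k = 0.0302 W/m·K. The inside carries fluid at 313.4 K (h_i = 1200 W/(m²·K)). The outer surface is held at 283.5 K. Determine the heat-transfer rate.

Q = 82.5 W

Series thermal resistances, inner to outer:
  R_conv,in = 1/(4πr²h) = 1/(4π·1.79²·1200) = 2.070×10^-5 K/W
  R_carbon steel = (1/1.79 − 1/1.81)/(4πk) = 0.006173/(4π·42.3) = 1.161×10^-5 K/W
  R_polyurethane foam = (1/1.81 − 1/2.41)/(4πk) = 0.1375/(4π·0.0302) = 0.3624 K/W
ΣR = 2.070×10^-5 + 1.161×10^-5 + 0.3624 = 0.3624 K/W
Q = ΔT/ΣR = (313.4 K − 283.5 K)/0.3624 = 82.5 W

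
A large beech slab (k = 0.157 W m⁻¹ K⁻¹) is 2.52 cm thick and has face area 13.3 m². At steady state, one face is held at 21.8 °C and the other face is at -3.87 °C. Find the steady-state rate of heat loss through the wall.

Q = kA·ΔT/L = 0.157 × 13.3 × |21.8 °C − -3.87 °C| / 0.0252 = 2130 W

Q = 2.13 kW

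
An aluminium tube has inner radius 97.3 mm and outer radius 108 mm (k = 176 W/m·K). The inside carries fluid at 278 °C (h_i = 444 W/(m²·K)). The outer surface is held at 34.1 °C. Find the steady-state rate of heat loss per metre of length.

Treat each layer as a resistance in series:
  R'_conv,in = 1/(2πr h) = 1/(2π·0.0973·444) = 0.003684 m·K/W
  R'_aluminium = ln(0.108/0.0973)/(2πk) = 0.1043/(2π·176) = 9.435×10^-5 m·K/W
ΣR = 0.003684 + 9.435×10^-5 = 0.003778 m·K/W
Q' = ΔT/ΣR = (278 °C − 34.1 °C)/0.003778 = 64600 W/m

Q' = 64.6 kW/m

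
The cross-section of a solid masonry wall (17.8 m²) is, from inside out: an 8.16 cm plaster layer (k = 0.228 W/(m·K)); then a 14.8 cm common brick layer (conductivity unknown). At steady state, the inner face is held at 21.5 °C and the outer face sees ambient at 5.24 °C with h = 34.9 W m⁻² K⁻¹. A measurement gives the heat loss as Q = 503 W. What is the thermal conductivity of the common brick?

ΣR = ΔT/Q = |21.5 − 5.24|/503 = 0.03233 K/W
Known resistances:
  R_plaster = L/(kA) = 0.0816/(0.228·17.8) = 0.02011 K/W
  R_conv,out = 1/(hA) = 1/(34.9·17.8) = 0.001610 K/W
R_common brick = ΣR − ΣR_known = 0.03233 − 0.02172 = 0.01061 K/W
L/(kA) = 0.01061 ⇒ k = 0.148/(0.01061·17.8) = 0.784 W/m·K

k = 0.784 W/m·K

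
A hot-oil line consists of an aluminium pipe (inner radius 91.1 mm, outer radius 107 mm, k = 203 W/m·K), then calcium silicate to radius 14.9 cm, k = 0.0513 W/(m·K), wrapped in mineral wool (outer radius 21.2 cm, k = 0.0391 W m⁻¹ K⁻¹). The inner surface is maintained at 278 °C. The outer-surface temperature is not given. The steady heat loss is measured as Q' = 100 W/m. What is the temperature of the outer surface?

Series resistances:
  R'_aluminium = ln(0.107/0.0911)/(2πk) = 0.1609/(2π·203) = 1.261×10^-4 m·K/W
  R'_calcium silicate = ln(0.149/0.107)/(2πk) = 0.3311/(2π·0.0513) = 1.027 m·K/W
  R'_mineral wool = ln(0.212/0.149)/(2πk) = 0.3526/(2π·0.0391) = 1.435 m·K/W
ΣR = 2.463 m·K/W
ΔT = Q'·ΣR = 100 × 2.463 = 246.3 K
Heat flows outward, so T_out = T_in − ΔT = 278 − 246.3 = 31.7 °C

T_out = 31.7 °C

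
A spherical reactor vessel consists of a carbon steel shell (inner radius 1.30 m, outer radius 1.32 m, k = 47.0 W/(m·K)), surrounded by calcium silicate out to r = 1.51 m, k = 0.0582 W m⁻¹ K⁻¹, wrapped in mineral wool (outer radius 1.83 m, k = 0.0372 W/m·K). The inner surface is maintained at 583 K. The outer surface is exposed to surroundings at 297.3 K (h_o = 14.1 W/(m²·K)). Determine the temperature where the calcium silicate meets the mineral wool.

T = 485 K

Series thermal resistances, inner to outer:
  R_carbon steel = (1/1.30 − 1/1.32)/(4πk) = 0.01166/(4π·47.0) = 1.973×10^-5 K/W
  R_calcium silicate = (1/1.32 − 1/1.51)/(4πk) = 0.09532/(4π·0.0582) = 0.1303 K/W
  R_mineral wool = (1/1.51 − 1/1.83)/(4πk) = 0.1158/(4π·0.0372) = 0.2477 K/W
  R_conv,out = 1/(4πr²h) = 1/(4π·1.83²·14.1) = 0.001685 K/W
ΣR = 1.973×10^-5 + 0.1303 + 0.2477 + 0.001685 = 0.3797 K/W
Q = ΔT/ΣR = (583 K − 297.3 K)/0.3797 = 752.4 W
From the inner boundary to the calcium silicate/mineral wool interface, ΣR_partial = 0.1303 K/W.
T_interface = T_in − Q·ΣR_partial = 583 K − (752.4)(0.1303) = 485 K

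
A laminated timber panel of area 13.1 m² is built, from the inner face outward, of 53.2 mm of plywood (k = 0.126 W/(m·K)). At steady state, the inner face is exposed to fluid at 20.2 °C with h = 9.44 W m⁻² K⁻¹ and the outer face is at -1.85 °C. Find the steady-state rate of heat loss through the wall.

Q = 547 W

Resistance network (inner→outer):
  R_conv,in = 1/(hA) = 1/(9.44·13.1) = 0.008086 K/W
  R_plywood = L/(kA) = 0.0532/(0.126·13.1) = 0.03223 K/W
ΣR = 0.008086 + 0.03223 = 0.04032 K/W
Q = ΔT/ΣR = (20.2 °C − -1.85 °C)/0.04032 = 547 W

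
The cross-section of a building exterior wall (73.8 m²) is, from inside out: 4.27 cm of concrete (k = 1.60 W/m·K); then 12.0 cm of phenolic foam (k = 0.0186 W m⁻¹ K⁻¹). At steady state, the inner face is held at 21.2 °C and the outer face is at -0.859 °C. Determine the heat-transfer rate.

Series thermal resistances, inner to outer:
  R_concrete = L/(kA) = 0.0427/(1.60·73.8) = 3.616×10^-4 K/W
  R_phenolic foam = L/(kA) = 0.120/(0.0186·73.8) = 0.08742 K/W
ΣR = 3.616×10^-4 + 0.08742 = 0.08778 K/W
Q = ΔT/ΣR = (21.2 °C − -0.859 °C)/0.08778 = 251 W

Q = 251 W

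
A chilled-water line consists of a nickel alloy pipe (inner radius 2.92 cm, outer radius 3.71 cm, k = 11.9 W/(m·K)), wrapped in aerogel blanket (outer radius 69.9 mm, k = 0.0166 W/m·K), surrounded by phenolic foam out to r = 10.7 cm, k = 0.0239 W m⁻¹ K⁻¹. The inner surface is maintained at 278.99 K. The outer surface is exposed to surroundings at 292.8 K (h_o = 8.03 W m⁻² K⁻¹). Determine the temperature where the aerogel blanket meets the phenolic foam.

T = 288.2 K

Treat each layer as a resistance in series:
  R'_nickel alloy = ln(0.0371/0.0292)/(2πk) = 0.2394/(2π·11.9) = 0.003202 m·K/W
  R'_aerogel blanket = ln(0.0699/0.0371)/(2πk) = 0.6334/(2π·0.0166) = 6.073 m·K/W
  R'_phenolic foam = ln(0.107/0.0699)/(2πk) = 0.4258/(2π·0.0239) = 2.835 m·K/W
  R'_conv,out = 1/(2πr h) = 1/(2π·0.107·8.03) = 0.1852 m·K/W
ΣR = 0.003202 + 6.073 + 2.835 + 0.1852 = 9.096 m·K/W
Q' = ΔT/ΣR = (278.99 K − 292.8 K)/9.096 = -1.518 W/m
From the inner boundary to the aerogel blanket/phenolic foam interface, ΣR_partial = 6.076 m·K/W.
T_interface = T_in − Q'·ΣR_partial = 278.99 K − (-1.518)(6.076) = 288.2 K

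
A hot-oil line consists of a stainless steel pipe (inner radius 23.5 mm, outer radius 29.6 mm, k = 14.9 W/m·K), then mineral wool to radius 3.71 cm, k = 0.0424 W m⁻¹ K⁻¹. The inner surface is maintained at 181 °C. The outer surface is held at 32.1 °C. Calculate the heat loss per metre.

Resistance network (inner→outer):
  R'_stainless steel = ln(0.0296/0.0235)/(2πk) = 0.2308/(2π·14.9) = 0.002465 m·K/W
  R'_mineral wool = ln(0.0371/0.0296)/(2πk) = 0.2258/(2π·0.0424) = 0.8477 m·K/W
ΣR = 0.002465 + 0.8477 = 0.8502 m·K/W
Q' = ΔT/ΣR = (181 °C − 32.1 °C)/0.8502 = 175 W/m

Q' = 175 W/m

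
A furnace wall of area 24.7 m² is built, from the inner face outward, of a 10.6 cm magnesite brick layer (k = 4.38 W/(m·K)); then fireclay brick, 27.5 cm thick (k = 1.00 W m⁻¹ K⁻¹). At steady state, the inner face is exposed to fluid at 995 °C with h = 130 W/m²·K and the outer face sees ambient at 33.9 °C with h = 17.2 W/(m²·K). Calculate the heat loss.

Q = 65000 W

Series thermal resistances, inner to outer:
  R_conv,in = 1/(hA) = 1/(130·24.7) = 3.114×10^-4 K/W
  R_magnesite brick = L/(kA) = 0.106/(4.38·24.7) = 9.798×10^-4 K/W
  R_fireclay brick = L/(kA) = 0.275/(1.00·24.7) = 0.01113 K/W
  R_conv,out = 1/(hA) = 1/(17.2·24.7) = 0.002354 K/W
ΣR = 3.114×10^-4 + 9.798×10^-4 + 0.01113 + 0.002354 = 0.01478 K/W
Q = ΔT/ΣR = (995 °C − 33.9 °C)/0.01478 = 65000 W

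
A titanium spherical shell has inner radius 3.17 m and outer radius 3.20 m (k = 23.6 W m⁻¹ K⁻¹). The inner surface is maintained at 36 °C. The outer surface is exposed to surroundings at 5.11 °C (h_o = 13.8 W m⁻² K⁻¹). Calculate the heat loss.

Series thermal resistances, inner to outer:
  R_titanium = (1/3.17 − 1/3.20)/(4πk) = 0.002957/(4π·23.6) = 9.972×10^-6 K/W
  R_conv,out = 1/(4πr²h) = 1/(4π·3.20²·13.8) = 5.631×10^-4 K/W
ΣR = 9.972×10^-6 + 5.631×10^-4 = 5.731×10^-4 K/W
Q = ΔT/ΣR = (36 °C − 5.11 °C)/5.731×10^-4 = 53900 W

Q = 53.9 kW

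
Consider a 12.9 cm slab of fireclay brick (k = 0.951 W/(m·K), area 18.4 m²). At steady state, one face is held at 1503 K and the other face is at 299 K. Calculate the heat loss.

Q = kA·ΔT/L = 0.951 × 18.4 × |1503 K − 299 K| / 0.129 = 1.63×10^5 W

Q = 163 kW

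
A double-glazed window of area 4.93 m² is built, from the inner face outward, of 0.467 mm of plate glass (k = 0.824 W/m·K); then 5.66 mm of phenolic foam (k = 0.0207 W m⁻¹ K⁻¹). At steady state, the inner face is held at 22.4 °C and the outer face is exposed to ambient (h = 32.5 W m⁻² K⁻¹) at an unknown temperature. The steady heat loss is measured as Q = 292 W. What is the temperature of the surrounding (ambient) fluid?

T_out = 4.35 °C

Series resistances:
  R_plate glass = L/(kA) = 4.67×10^-4/(0.824·4.93) = 1.150×10^-4 K/W
  R_phenolic foam = L/(kA) = 0.00566/(0.0207·4.93) = 0.05546 K/W
  R_conv,out = 1/(hA) = 1/(32.5·4.93) = 0.006241 K/W
ΣR = 0.06182 K/W
ΔT = Q·ΣR = 292 × 0.06182 = 18.05 K
Heat flows outward, so T_out = T_in − ΔT = 22.4 − 18.05 = 4.35 °C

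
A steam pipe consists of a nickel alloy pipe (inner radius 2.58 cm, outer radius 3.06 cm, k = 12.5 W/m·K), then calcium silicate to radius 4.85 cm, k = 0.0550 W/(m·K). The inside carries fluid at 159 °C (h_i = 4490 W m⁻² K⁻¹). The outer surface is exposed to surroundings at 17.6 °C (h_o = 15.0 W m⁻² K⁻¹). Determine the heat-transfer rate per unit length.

Q' = 90.9 W/m

Treat each layer as a resistance in series:
  R'_conv,in = 1/(2πr h) = 1/(2π·0.0258·4490) = 0.001374 m·K/W
  R'_nickel alloy = ln(0.0306/0.0258)/(2πk) = 0.1706/(2π·12.5) = 0.002172 m·K/W
  R'_calcium silicate = ln(0.0485/0.0306)/(2πk) = 0.4606/(2π·0.0550) = 1.333 m·K/W
  R'_conv,out = 1/(2πr h) = 1/(2π·0.0485·15.0) = 0.2188 m·K/W
ΣR = 0.001374 + 0.002172 + 1.333 + 0.2188 = 1.555 m·K/W
Q' = ΔT/ΣR = (159 °C − 17.6 °C)/1.555 = 90.9 W/m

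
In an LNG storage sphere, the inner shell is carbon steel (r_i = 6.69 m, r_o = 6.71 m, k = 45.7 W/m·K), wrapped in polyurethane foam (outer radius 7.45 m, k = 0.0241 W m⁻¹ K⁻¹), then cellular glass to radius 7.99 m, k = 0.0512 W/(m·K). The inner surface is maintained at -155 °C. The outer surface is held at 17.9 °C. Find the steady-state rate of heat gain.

Resistance network (inner→outer):
  R_carbon steel = (1/6.69 − 1/6.71)/(4πk) = 4.455×10^-4/(4π·45.7) = 7.758×10^-7 K/W
  R_polyurethane foam = (1/6.71 − 1/7.45)/(4πk) = 0.01480/(4π·0.0241) = 0.04888 K/W
  R_cellular glass = (1/7.45 − 1/7.99)/(4πk) = 0.009072/(4π·0.0512) = 0.01410 K/W
ΣR = 7.758×10^-7 + 0.04888 + 0.01410 = 0.06298 K/W
Q = ΔT/ΣR = (-155 °C − 17.9 °C)/0.06298 = -2750 W
(Negative Q ⇒ heat flows inward; heat gain = 2750 W.)

Q = 2750 W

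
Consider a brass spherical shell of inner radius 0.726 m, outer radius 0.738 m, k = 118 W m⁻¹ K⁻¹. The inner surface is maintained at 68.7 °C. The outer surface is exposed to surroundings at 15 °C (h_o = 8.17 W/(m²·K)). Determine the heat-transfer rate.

Resistance network (inner→outer):
  R_brass = (1/0.726 − 1/0.738)/(4πk) = 0.02240/(4π·118) = 1.510×10^-5 K/W
  R_conv,out = 1/(4πr²h) = 1/(4π·0.738²·8.17) = 0.01788 K/W
ΣR = 1.510×10^-5 + 0.01788 = 0.01790 K/W
Q = ΔT/ΣR = (68.7 °C − 15 °C)/0.01790 = 3000 W

Q = 3.00 kW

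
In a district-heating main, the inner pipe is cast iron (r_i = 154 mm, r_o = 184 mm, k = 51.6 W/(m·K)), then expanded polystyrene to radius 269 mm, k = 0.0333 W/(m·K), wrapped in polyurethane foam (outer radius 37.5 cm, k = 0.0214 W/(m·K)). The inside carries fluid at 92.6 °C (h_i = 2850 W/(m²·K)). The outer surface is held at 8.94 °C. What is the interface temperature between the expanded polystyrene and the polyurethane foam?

T = 57.2 °C

Resistance network (inner→outer):
  R'_conv,in = 1/(2πr h) = 1/(2π·0.154·2850) = 3.626×10^-4 m·K/W
  R'_cast iron = ln(0.184/0.154)/(2πk) = 0.1780/(2π·51.6) = 5.490×10^-4 m·K/W
  R'_expanded polystyrene = ln(0.269/0.184)/(2πk) = 0.3798/(2π·0.0333) = 1.815 m·K/W
  R'_polyurethane foam = ln(0.375/0.269)/(2πk) = 0.3322/(2π·0.0214) = 2.471 m·K/W
ΣR = 3.626×10^-4 + 5.490×10^-4 + 1.815 + 2.471 = 4.287 m·K/W
Q' = ΔT/ΣR = (92.6 °C − 8.94 °C)/4.287 = 19.51 W/m
From the inner boundary to the expanded polystyrene/polyurethane foam interface, ΣR_partial = 1.816 m·K/W.
T_interface = T_in − Q'·ΣR_partial = 92.6 °C − (19.51)(1.816) = 57.2 °C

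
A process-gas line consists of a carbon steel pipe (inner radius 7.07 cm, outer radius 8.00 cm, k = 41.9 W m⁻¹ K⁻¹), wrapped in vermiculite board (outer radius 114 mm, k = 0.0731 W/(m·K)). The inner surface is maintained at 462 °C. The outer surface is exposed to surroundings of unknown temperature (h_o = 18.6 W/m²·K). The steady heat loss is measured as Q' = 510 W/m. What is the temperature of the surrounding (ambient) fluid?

Series resistances:
  R'_carbon steel = ln(0.0800/0.0707)/(2πk) = 0.1236/(2π·41.9) = 4.694×10^-4 m·K/W
  R'_vermiculite board = ln(0.114/0.0800)/(2πk) = 0.3542/(2π·0.0731) = 0.7711 m·K/W
  R'_conv,out = 1/(2πr h) = 1/(2π·0.114·18.6) = 0.07506 m·K/W
ΣR = 0.8466 m·K/W
ΔT = Q'·ΣR = 510 × 0.8466 = 431.8 K
Heat flows outward, so T_out = T_in − ΔT = 462 − 431.8 = 30.2 °C

T_out = 30.2 °C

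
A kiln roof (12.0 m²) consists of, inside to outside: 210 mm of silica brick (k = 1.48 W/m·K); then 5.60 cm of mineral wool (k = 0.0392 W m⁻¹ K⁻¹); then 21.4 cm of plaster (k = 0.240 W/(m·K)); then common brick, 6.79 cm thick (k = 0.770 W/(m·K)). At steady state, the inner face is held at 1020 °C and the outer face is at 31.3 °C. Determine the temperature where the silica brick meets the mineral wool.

Series thermal resistances, inner to outer:
  R_silica brick = L/(kA) = 0.210/(1.48·12.0) = 0.01182 K/W
  R_mineral wool = L/(kA) = 0.0560/(0.0392·12.0) = 0.1190 K/W
  R_plaster = L/(kA) = 0.214/(0.240·12.0) = 0.07431 K/W
  R_common brick = L/(kA) = 0.0679/(0.770·12.0) = 0.007348 K/W
ΣR = 0.01182 + 0.1190 + 0.07431 + 0.007348 = 0.2125 K/W
Q = ΔT/ΣR = (1020 °C − 31.3 °C)/0.2125 = 4653 W
From the inner boundary to the silica brick/mineral wool interface, ΣR_partial = 0.01182 K/W.
T_interface = T_in − Q·ΣR_partial = 1020 °C − (4653)(0.01182) = 965 °C

T = 965 °C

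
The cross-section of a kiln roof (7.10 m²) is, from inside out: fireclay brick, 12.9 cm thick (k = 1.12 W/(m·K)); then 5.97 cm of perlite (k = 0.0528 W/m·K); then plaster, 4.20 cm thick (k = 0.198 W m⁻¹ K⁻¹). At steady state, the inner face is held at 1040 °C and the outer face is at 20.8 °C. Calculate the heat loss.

Series thermal resistances, inner to outer:
  R_fireclay brick = L/(kA) = 0.129/(1.12·7.10) = 0.01622 K/W
  R_perlite = L/(kA) = 0.0597/(0.0528·7.10) = 0.1593 K/W
  R_plaster = L/(kA) = 0.0420/(0.198·7.10) = 0.02988 K/W
ΣR = 0.01622 + 0.1593 + 0.02988 = 0.2054 K/W
Q = ΔT/ΣR = (1040 °C − 20.8 °C)/0.2054 = 4960 W

Q = 4960 W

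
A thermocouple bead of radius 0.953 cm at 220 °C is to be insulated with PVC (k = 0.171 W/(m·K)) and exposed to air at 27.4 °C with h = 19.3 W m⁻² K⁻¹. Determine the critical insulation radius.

For a sphere, r_cr = 2k_ins/h = 2·0.171/19.3 = 0.0177 m = 1.77 cm

r_cr = 1.77 cm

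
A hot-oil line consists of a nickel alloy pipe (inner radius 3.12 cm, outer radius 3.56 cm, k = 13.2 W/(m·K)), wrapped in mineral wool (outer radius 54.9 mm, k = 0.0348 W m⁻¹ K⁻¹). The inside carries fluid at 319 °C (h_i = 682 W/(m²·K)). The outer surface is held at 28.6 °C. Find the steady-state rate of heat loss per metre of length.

Series thermal resistances, inner to outer:
  R'_conv,in = 1/(2πr h) = 1/(2π·0.0312·682) = 0.007480 m·K/W
  R'_nickel alloy = ln(0.0356/0.0312)/(2πk) = 0.1319/(2π·13.2) = 0.001591 m·K/W
  R'_mineral wool = ln(0.0549/0.0356)/(2πk) = 0.4332/(2π·0.0348) = 1.981 m·K/W
ΣR = 0.007480 + 0.001591 + 1.981 = 1.990 m·K/W
Q' = ΔT/ΣR = (319 °C − 28.6 °C)/1.990 = 146 W/m

Q' = 146 W/m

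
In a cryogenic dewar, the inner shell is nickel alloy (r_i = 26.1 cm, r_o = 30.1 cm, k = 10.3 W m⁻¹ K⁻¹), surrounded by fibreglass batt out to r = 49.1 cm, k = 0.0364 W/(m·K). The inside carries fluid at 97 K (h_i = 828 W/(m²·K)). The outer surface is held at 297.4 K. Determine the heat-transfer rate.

Resistance network (inner→outer):
  R_conv,in = 1/(4πr²h) = 1/(4π·0.261²·828) = 0.001411 K/W
  R_nickel alloy = (1/0.261 − 1/0.301)/(4πk) = 0.5092/(4π·10.3) = 0.003934 K/W
  R_fibreglass batt = (1/0.301 − 1/0.491)/(4πk) = 1.286/(4π·0.0364) = 2.811 K/W
ΣR = 0.001411 + 0.003934 + 2.811 = 2.816 K/W
Q = ΔT/ΣR = (97 K − 297.4 K)/2.816 = -71.2 W
(Negative Q ⇒ heat flows inward; heat gain = 71.2 W.)

Q = 71.2 W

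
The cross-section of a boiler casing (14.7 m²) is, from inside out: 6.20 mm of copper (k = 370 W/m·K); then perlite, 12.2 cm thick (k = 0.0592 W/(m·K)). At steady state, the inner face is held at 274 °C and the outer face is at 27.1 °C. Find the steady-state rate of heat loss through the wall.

Resistance network (inner→outer):
  R_copper = L/(kA) = 0.00620/(370·14.7) = 1.140×10^-6 K/W
  R_perlite = L/(kA) = 0.122/(0.0592·14.7) = 0.1402 K/W
ΣR = 1.140×10^-6 + 0.1402 = 0.1402 K/W
Q = ΔT/ΣR = (274 °C − 27.1 °C)/0.1402 = 1760 W

Q = 1760 W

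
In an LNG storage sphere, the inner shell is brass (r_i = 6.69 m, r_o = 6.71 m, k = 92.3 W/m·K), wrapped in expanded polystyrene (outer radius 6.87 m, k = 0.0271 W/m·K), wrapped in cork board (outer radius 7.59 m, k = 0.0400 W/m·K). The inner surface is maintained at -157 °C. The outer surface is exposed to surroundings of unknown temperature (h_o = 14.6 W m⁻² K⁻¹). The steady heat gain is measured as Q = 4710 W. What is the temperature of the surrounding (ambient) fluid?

T_out = 20.8 °C

Sum the resistances:
  R_brass = (1/6.69 − 1/6.71)/(4πk) = 4.455×10^-4/(4π·92.3) = 3.841×10^-7 K/W
  R_expanded polystyrene = (1/6.71 − 1/6.87)/(4πk) = 0.003471/(4π·0.0271) = 0.01019 K/W
  R_cork board = (1/6.87 − 1/7.59)/(4πk) = 0.01381/(4π·0.0400) = 0.02747 K/W
  R_conv,out = 1/(4πr²h) = 1/(4π·7.59²·14.6) = 9.461×10^-5 K/W
ΣR = 0.03776 K/W
ΔT = Q·ΣR = 4710 × 0.03776 = 177.8 K
Heat flows inward, so T_out = T_in + ΔT = -157 + 177.8 = 20.8 °C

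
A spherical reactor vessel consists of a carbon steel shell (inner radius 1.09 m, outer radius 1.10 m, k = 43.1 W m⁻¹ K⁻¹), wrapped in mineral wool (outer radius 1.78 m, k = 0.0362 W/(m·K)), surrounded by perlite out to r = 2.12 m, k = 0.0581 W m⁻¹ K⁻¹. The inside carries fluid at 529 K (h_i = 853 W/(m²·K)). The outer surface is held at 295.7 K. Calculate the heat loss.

Q = 263 W

Series thermal resistances, inner to outer:
  R_conv,in = 1/(4πr²h) = 1/(4π·1.09²·853) = 7.852×10^-5 K/W
  R_carbon steel = (1/1.09 − 1/1.10)/(4πk) = 0.008340/(4π·43.1) = 1.540×10^-5 K/W
  R_mineral wool = (1/1.10 − 1/1.78)/(4πk) = 0.3473/(4π·0.0362) = 0.7634 K/W
  R_perlite = (1/1.78 − 1/2.12)/(4πk) = 0.09010/(4π·0.0581) = 0.1234 K/W
ΣR = 7.852×10^-5 + 1.540×10^-5 + 0.7634 + 0.1234 = 0.8869 K/W
Q = ΔT/ΣR = (529 K − 295.7 K)/0.8869 = 263 W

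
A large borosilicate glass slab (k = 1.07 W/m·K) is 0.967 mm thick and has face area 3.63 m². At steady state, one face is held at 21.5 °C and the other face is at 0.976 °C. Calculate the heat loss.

Q = 82.4 kW

Q = kA·ΔT/L = 1.07 × 3.63 × |21.5 °C − 0.976 °C| / 9.67×10^-4 = 82400 W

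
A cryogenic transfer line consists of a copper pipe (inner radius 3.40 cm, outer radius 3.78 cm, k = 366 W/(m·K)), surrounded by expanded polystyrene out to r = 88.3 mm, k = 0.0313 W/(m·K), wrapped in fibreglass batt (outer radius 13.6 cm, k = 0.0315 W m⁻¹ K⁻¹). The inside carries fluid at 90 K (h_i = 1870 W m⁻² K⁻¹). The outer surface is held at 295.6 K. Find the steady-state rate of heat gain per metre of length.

Q' = 31.6 W/m

Resistance network (inner→outer):
  R'_conv,in = 1/(2πr h) = 1/(2π·0.0340·1870) = 0.002503 m·K/W
  R'_copper = ln(0.0378/0.0340)/(2πk) = 0.1059/(2π·366) = 4.607×10^-5 m·K/W
  R'_expanded polystyrene = ln(0.0883/0.0378)/(2πk) = 0.8484/(2π·0.0313) = 4.314 m·K/W
  R'_fibreglass batt = ln(0.136/0.0883)/(2πk) = 0.4319/(2π·0.0315) = 2.182 m·K/W
ΣR = 0.002503 + 4.607×10^-5 + 4.314 + 2.182 = 6.499 m·K/W
Q' = ΔT/ΣR = (90 K − 295.6 K)/6.499 = -31.6 W/m
(Negative Q' ⇒ heat flows inward; heat gain = 31.6 W/m.)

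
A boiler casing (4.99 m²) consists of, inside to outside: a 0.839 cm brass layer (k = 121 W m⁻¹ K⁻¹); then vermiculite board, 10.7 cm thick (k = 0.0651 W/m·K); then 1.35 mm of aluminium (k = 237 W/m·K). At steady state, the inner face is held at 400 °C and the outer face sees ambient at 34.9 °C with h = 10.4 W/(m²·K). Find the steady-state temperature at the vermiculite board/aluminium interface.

T = 55.1 °C

Treat each layer as a resistance in series:
  R_brass = L/(kA) = 0.00839/(121·4.99) = 1.390×10^-5 K/W
  R_vermiculite board = L/(kA) = 0.107/(0.0651·4.99) = 0.3294 K/W
  R_aluminium = L/(kA) = 0.00135/(237·4.99) = 1.142×10^-6 K/W
  R_conv,out = 1/(hA) = 1/(10.4·4.99) = 0.01927 K/W
ΣR = 1.390×10^-5 + 0.3294 + 1.142×10^-6 + 0.01927 = 0.3487 K/W
Q = ΔT/ΣR = (400 °C − 34.9 °C)/0.3487 = 1047 W
From the inner boundary to the vermiculite board/aluminium interface, ΣR_partial = 0.3294 K/W.
T_interface = T_in − Q·ΣR_partial = 400 °C − (1047)(0.3294) = 55.1 °C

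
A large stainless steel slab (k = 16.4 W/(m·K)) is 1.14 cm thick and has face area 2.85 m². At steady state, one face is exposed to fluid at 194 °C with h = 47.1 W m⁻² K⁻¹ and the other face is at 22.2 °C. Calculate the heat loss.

Q = 22.3 kW

Series thermal resistances, inner to outer:
  R_conv,in = 1/(hA) = 1/(47.1·2.85) = 0.007450 K/W
  R_stainless steel = L/(kA) = 0.0114/(16.4·2.85) = 2.439×10^-4 K/W
ΣR = 0.007450 + 2.439×10^-4 = 0.007694 K/W
Q = ΔT/ΣR = (194 °C − 22.2 °C)/0.007694 = 22300 W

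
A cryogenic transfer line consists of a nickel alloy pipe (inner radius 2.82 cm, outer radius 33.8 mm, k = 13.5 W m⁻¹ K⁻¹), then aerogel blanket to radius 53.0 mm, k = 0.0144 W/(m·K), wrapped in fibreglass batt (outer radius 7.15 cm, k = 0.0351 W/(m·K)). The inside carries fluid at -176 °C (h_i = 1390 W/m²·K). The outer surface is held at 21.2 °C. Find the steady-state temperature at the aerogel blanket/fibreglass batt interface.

Series thermal resistances, inner to outer:
  R'_conv,in = 1/(2πr h) = 1/(2π·0.0282·1390) = 0.004060 m·K/W
  R'_nickel alloy = ln(0.0338/0.0282)/(2πk) = 0.1811/(2π·13.5) = 0.002135 m·K/W
  R'_aerogel blanket = ln(0.0530/0.0338)/(2πk) = 0.4498/(2π·0.0144) = 4.972 m·K/W
  R'_fibreglass batt = ln(0.0715/0.0530)/(2πk) = 0.2994/(2π·0.0351) = 1.358 m·K/W
ΣR = 0.004060 + 0.002135 + 4.972 + 1.358 = 6.336 m·K/W
Q' = ΔT/ΣR = (-176 °C − 21.2 °C)/6.336 = -31.12 W/m
From the inner boundary to the aerogel blanket/fibreglass batt interface, ΣR_partial = 4.978 m·K/W.
T_interface = T_in − Q'·ΣR_partial = -176 °C − (-31.12)(4.978) = -21.1 °C

T = -21.1 °C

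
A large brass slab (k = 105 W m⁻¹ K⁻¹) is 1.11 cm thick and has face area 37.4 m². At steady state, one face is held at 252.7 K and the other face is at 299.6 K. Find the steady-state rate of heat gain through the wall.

Q = 16600 kW

Q = kA·ΔT/L = 105 × 37.4 × |252.7 K − 299.6 K| / 0.0111 = 1.66×10^7 W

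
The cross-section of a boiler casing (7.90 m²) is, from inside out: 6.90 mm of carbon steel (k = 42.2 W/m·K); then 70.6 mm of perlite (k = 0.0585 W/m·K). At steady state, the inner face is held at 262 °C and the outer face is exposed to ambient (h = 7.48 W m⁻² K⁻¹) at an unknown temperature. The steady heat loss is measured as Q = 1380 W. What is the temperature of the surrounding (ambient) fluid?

Series resistances:
  R_carbon steel = L/(kA) = 0.00690/(42.2·7.90) = 2.070×10^-5 K/W
  R_perlite = L/(kA) = 0.0706/(0.0585·7.90) = 0.1528 K/W
  R_conv,out = 1/(hA) = 1/(7.48·7.90) = 0.01692 K/W
ΣR = 0.1697 K/W
ΔT = Q·ΣR = 1380 × 0.1697 = 234.2 K
Heat flows outward, so T_out = T_in − ΔT = 262 − 234.2 = 27.8 °C

T_out = 27.8 °C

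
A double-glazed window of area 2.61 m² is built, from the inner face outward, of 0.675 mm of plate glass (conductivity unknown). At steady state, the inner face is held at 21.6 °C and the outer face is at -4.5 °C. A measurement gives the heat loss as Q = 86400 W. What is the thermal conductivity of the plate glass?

k = 0.856 W/m·K

ΣR = ΔT/Q = |21.6 − -4.5|/86400 = 3.021×10^-4 K/W
L/(kA) = 3.021×10^-4 ⇒ k = 6.75×10^-4/(3.021×10^-4·2.61) = 0.856 W/m·K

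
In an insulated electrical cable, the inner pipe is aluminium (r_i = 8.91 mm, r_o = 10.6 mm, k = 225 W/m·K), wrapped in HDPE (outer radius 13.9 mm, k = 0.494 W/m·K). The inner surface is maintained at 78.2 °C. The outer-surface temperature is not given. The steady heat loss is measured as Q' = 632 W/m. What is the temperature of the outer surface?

T_out = 22.9 °C

Sum the resistances:
  R'_aluminium = ln(0.0106/0.00891)/(2πk) = 0.1737/(2π·225) = 1.229×10^-4 m·K/W
  R'_HDPE = ln(0.0139/0.0106)/(2πk) = 0.2710/(2π·0.494) = 0.08732 m·K/W
ΣR = 0.08744 m·K/W
ΔT = Q'·ΣR = 632 × 0.08744 = 55.26 K
Heat flows outward, so T_out = T_in − ΔT = 78.2 − 55.26 = 22.9 °C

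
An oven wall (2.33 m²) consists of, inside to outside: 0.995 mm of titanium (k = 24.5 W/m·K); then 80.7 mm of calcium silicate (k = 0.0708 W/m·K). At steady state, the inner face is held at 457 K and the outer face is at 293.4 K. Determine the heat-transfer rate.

Q = 334 W

Treat each layer as a resistance in series:
  R_titanium = L/(kA) = 9.95×10^-4/(24.5·2.33) = 1.743×10^-5 K/W
  R_calcium silicate = L/(kA) = 0.0807/(0.0708·2.33) = 0.4892 K/W
ΣR = 1.743×10^-5 + 0.4892 = 0.4892 K/W
Q = ΔT/ΣR = (457 K − 293.4 K)/0.4892 = 334 W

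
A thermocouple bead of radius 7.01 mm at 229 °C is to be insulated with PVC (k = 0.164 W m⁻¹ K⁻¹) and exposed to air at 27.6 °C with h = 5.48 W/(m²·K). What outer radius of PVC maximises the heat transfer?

For a sphere, r_cr = 2k_ins/h = 2·0.164/5.48 = 0.0599 m = 5.99 cm

r_cr = 5.99 cm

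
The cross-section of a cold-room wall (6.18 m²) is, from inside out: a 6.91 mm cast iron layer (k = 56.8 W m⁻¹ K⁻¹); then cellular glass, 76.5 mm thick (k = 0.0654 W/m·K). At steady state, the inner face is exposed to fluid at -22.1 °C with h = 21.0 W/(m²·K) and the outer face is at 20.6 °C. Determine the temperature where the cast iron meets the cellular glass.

Treat each layer as a resistance in series:
  R_conv,in = 1/(hA) = 1/(21.0·6.18) = 0.007705 K/W
  R_cast iron = L/(kA) = 0.00691/(56.8·6.18) = 1.969×10^-5 K/W
  R_cellular glass = L/(kA) = 0.0765/(0.0654·6.18) = 0.1893 K/W
ΣR = 0.007705 + 1.969×10^-5 + 0.1893 = 0.1970 K/W
Q = ΔT/ΣR = (-22.1 °C − 20.6 °C)/0.1970 = -216.8 W
From the inner boundary to the cast iron/cellular glass interface, ΣR_partial = 0.007725 K/W.
T_interface = T_in − Q·ΣR_partial = -22.1 °C − (-216.8)(0.007725) = -20.4 °C

T = -20.4 °C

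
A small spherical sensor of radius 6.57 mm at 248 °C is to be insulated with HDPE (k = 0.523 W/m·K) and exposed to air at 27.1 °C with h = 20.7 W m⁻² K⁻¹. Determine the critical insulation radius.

For a sphere, r_cr = 2k_ins/h = 2·0.523/20.7 = 0.0505 m = 5.05 cm

r_cr = 5.05 cm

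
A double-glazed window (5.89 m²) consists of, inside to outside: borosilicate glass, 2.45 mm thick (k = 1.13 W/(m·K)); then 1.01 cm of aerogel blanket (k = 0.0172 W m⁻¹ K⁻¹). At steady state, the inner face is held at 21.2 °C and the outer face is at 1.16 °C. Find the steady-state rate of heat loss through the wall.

Q = 200 W

Resistance network (inner→outer):
  R_borosilicate glass = L/(kA) = 0.00245/(1.13·5.89) = 3.681×10^-4 K/W
  R_aerogel blanket = L/(kA) = 0.0101/(0.0172·5.89) = 0.09970 K/W
ΣR = 3.681×10^-4 + 0.09970 = 0.1001 K/W
Q = ΔT/ΣR = (21.2 °C − 1.16 °C)/0.1001 = 200 W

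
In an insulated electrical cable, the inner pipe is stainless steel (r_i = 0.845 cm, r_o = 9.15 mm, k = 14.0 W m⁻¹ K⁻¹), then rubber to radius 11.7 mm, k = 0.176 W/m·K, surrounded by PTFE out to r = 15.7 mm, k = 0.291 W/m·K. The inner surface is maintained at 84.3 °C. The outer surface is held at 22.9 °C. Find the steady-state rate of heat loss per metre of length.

Q' = 160 W/m

Treat each layer as a resistance in series:
  R'_stainless steel = ln(0.00915/0.00845)/(2πk) = 0.07959/(2π·14.0) = 9.048×10^-4 m·K/W
  R'_rubber = ln(0.0117/0.00915)/(2πk) = 0.2458/(2π·0.176) = 0.2223 m·K/W
  R'_PTFE = ln(0.0157/0.0117)/(2πk) = 0.2941/(2π·0.291) = 0.1608 m·K/W
ΣR = 9.048×10^-4 + 0.2223 + 0.1608 = 0.3840 m·K/W
Q' = ΔT/ΣR = (84.3 °C − 22.9 °C)/0.3840 = 160 W/m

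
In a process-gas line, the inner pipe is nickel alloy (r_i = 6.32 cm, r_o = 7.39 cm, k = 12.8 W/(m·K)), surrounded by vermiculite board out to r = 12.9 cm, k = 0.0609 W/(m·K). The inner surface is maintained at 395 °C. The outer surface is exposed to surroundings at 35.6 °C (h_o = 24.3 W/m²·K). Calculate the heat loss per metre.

Q' = 238 W/m

Resistance network (inner→outer):
  R'_nickel alloy = ln(0.0739/0.0632)/(2πk) = 0.1564/(2π·12.8) = 0.001945 m·K/W
  R'_vermiculite board = ln(0.129/0.0739)/(2πk) = 0.5571/(2π·0.0609) = 1.456 m·K/W
  R'_conv,out = 1/(2πr h) = 1/(2π·0.129·24.3) = 0.05077 m·K/W
ΣR = 0.001945 + 1.456 + 0.05077 = 1.509 m·K/W
Q' = ΔT/ΣR = (395 °C − 35.6 °C)/1.509 = 238 W/m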